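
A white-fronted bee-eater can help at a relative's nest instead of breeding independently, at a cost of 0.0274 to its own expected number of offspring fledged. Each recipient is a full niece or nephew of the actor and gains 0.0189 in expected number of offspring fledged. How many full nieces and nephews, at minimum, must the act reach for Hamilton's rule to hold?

r to a full niece or nephew = 1/4 (full aunt/uncle↔niece/nephew: two paths of length 3 through the shared grandparent pair: r = 2·(1/2)^3 = 1/4).
Hamilton's rule: n·r·B > C  ⇒  n > C/(r·B) = 0.0274/(0.25·0.0189) = 5.799.
The smallest integer exceeding 5.799 is 6.

6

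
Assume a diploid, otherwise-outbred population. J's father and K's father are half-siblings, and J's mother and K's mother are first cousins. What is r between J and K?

Wright's path rule: contributions from independent ancestry routes add.
J and K are related in two ways: half first cousins through their fathers (r = 1/16) and second cousins through their mothers (r = 1/32).
r = 1/16 + 1/32 = 0.09375.

0.09375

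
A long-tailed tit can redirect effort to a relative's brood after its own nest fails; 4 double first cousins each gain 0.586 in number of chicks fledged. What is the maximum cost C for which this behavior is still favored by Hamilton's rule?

r to a double first cousin = 1/4 (double first cousins share both grandparent pairs — four paths of length 4: r = 4·(1/2)^4 = 1/4).
Hamilton's rule: n·r·B > C, so the trait is favored while C < n·r·B = 4·0.25·0.586 = 0.586.

0.586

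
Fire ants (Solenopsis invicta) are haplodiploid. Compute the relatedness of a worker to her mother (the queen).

0.5

One meiotic link between diploid queen and diploid daughter: r = 1/2.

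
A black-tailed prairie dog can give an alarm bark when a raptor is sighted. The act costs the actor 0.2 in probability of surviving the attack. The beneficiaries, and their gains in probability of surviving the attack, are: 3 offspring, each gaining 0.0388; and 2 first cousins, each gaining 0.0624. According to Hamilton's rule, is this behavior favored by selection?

No

Hamilton's rule: the trait is favored when the sum of r·B over every recipient exceeds the actor's cost C.
r to an offspring = 0.5 (one parent–offspring link: r = (1/2)^1 = 1/2).
r to a first cousin = 1/8 (first cousins share one grandparent pair — two paths of length 4: r = 2·(1/2)^4 = 1/8).
Summing one r·B term per recipient: 3·0.5·0.0388 + 2·0.125·0.0624 = 0.0738.
0.0738 < 0.2: the indirect benefit is less than the cost.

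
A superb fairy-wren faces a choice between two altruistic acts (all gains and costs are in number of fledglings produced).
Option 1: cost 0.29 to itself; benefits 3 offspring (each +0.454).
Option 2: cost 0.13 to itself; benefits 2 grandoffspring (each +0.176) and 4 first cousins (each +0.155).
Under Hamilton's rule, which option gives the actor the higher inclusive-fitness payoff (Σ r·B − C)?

Option 1: r to an offspring = 0.5.
Option 1: Σ r·B − C = (3·0.5·0.454) − 0.29 = 0.391.
Option 2: r to a grandoffspring = 0.25.
Option 2: r to a first cousin = 0.125.
Option 2: Σ r·B − C = (2·0.25·0.176 + 4·0.125·0.155) − 0.13 = 0.0355.
Option 1 has the higher net inclusive-fitness payoff.

Option 1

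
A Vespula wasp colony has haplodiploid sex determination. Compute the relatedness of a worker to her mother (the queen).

0.5

One meiotic link between diploid queen and diploid daughter: r = 1/2.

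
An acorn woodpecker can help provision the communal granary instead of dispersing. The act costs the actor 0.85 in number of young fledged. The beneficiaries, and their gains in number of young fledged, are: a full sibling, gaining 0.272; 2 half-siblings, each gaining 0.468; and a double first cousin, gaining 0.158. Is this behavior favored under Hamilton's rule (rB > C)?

Hamilton's rule: the trait is favored when the sum of r·B over every recipient exceeds the actor's cost C.
r to a full sibling = 0.5 (full sibs share both parents — two paths of length 2: r = 2·(1/2)^2 = 1/2).
r to a half-sibling = 1/4 (half-sibs share one parent — one path of length 2: r = (1/2)^2 = 1/4).
r to a double first cousin = 1/4 (double first cousins share both grandparent pairs — four paths of length 4: r = 4·(1/2)^4 = 1/4).
Summing one r·B term per recipient: 1·0.5·0.272 + 2·0.25·0.468 + 1·0.25·0.158 = 0.4095.
0.4095 < 0.85: the indirect benefit is less than the cost.

No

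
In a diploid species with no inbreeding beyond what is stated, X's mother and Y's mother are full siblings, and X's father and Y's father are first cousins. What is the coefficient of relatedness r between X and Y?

0.15625

Wright's path rule: contributions from independent ancestry routes add.
X and Y are related in two ways: first cousins through their mothers (r = 1/8) and second cousins through their fathers (r = 1/32).
r = 1/8 + 1/32 = 5/32 = 0.15625.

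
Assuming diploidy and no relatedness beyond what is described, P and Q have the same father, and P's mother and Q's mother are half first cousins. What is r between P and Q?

0.265625

With two independent routes of shared ancestry, r is the sum of the two contributions.
P and Q are related in two ways: half-sibs through their shared father (r = 1/4) and half second cousins through their mothers (r = 1/64).
r = 1/4 + 1/64 = 17/64 = 0.265625.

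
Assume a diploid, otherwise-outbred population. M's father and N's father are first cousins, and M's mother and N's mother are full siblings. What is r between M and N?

Independent pedigree routes through distinct common ancestors add.
M and N are related in two ways: second cousins through their fathers (r = 1/32) and first cousins through their mothers (r = 1/8).
r = 1/32 + 1/8 = 0.15625.

0.15625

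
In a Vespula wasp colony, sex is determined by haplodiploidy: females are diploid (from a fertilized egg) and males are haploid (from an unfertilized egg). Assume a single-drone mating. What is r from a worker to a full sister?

Haplodiploid full sisters inherit their father's entire haploid genome identically (contributing 1/2) and on average half of their mother's contribution (1/2 · 1/2 = 1/4); r = 1/2 + 1/4 = 3/4.

0.75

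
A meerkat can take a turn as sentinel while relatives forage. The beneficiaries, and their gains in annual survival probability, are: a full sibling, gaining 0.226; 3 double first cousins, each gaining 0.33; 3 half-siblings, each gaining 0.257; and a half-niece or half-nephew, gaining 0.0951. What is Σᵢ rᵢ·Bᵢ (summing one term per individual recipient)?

r to a full sibling = 0.5 (full sibs share both parents — two paths of length 2: r = 2·(1/2)^2 = 1/2).
r to a double first cousin = 1/4 (double first cousins share both grandparent pairs — four paths of length 4: r = 4·(1/2)^4 = 1/4).
r to a half-sibling = 1/4 (half-sibs share one parent — one path of length 2: r = (1/2)^2 = 1/4).
r to a half-niece or half-nephew = 1/8 (half-aunt/uncle↔niece/nephew: one path of length 3: r = (1/2)^3 = 1/8).
Summing one r·B term per recipient: 1·0.5·0.226 + 3·0.25·0.33 + 3·0.25·0.257 + 1·0.125·0.0951 = 0.5651375.

0.5651375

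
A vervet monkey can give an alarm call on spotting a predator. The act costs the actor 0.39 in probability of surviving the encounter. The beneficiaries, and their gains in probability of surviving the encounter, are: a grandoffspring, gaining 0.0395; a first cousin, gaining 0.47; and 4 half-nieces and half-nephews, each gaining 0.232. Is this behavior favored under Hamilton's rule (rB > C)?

No

Hamilton's rule: the trait is favored when the sum of r·B over every recipient exceeds the actor's cost C.
r to a grandoffspring = 0.25 (two parent–offspring links: r = (1/2)^2 = 1/4).
r to a first cousin = 0.125 (first cousins share one grandparent pair — two paths of length 4: r = 2·(1/2)^4 = 1/8).
r to a half-niece or half-nephew = 0.125 (half-aunt/uncle↔niece/nephew: one path of length 3: r = (1/2)^3 = 1/8).
Summing one r·B term per recipient: 1·0.25·0.0395 + 1·0.125·0.47 + 4·0.125·0.232 = 0.184625.
0.184625 < 0.39: the indirect benefit is less than the cost.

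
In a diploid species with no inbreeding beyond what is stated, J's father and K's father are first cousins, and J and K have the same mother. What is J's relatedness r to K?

Independent pedigree routes through distinct common ancestors add.
J and K are related in two ways: second cousins through their fathers (r = 1/32) and half-sibs through their shared mother (r = 1/4).
r = 1/32 + 1/4 = 0.28125.

0.28125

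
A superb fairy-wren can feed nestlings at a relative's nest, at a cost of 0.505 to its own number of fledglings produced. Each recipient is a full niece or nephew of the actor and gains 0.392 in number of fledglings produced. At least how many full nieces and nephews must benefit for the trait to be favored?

r to a full niece or nephew = 1/4 (full aunt/uncle↔niece/nephew: two paths of length 3 through the shared grandparent pair: r = 2·(1/2)^3 = 1/4).
Hamilton's rule: n·r·B > C  ⇒  n > C/(r·B) = 0.505/(0.25·0.392) = 5.153.
The smallest integer exceeding 5.153 is 6.

6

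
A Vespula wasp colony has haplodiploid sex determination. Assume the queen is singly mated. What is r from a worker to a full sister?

0.75

Haplodiploid full sisters inherit their father's entire haploid genome identically (contributing 1/2) and on average half of their mother's contribution (1/2 · 1/2 = 1/4); r = 1/2 + 1/4 = 3/4.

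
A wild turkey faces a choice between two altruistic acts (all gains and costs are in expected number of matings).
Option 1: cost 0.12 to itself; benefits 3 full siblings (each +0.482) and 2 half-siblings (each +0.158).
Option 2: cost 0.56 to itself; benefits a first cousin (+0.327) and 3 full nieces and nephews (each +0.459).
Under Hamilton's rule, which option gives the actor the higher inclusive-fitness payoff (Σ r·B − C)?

Option 1: r to a full sibling = 0.5.
Option 1: r to a half-sibling = 0.25.
Option 1: Σ r·B − C = (3·0.5·0.482 + 2·0.25·0.158) − 0.12 = 0.682.
Option 2: r to a first cousin = 0.125.
Option 2: r to a full niece or nephew = 0.25.
Option 2: Σ r·B − C = (1·0.125·0.327 + 3·0.25·0.459) − 0.56 = -0.174875.
Option 1 has the higher net inclusive-fitness payoff.

Option 1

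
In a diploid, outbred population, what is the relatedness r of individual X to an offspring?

Each parent–offspring link contributes a factor of 1/2, and independent paths through distinct common ancestors add.
One parent–offspring link: r = (1/2)^1 = 1/2.

0.5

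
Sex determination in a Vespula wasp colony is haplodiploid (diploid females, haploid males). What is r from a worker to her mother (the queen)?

One meiotic link between diploid queen and diploid daughter: r = 1/2.

0.5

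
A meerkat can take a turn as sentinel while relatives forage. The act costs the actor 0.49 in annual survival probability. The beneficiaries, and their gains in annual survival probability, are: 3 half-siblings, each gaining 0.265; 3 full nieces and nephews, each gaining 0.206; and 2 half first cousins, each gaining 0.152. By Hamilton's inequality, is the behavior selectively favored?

Hamilton's rule: the trait is favored when the sum of r·B over every recipient exceeds the actor's cost C.
r to a half-sibling = 0.25 (half-sibs share one parent — one path of length 2: r = (1/2)^2 = 1/4).
r to a full niece or nephew = 0.25 (full aunt/uncle↔niece/nephew: two paths of length 3 through the shared grandparent pair: r = 2·(1/2)^3 = 1/4).
r to a half first cousin = 0.0625 (half first cousins share one grandparent — one path of length 4: r = (1/2)^4 = 1/16).
Summing one r·B term per recipient: 3·0.25·0.265 + 3·0.25·0.206 + 2·0.0625·0.152 = 0.37225.
0.37225 < 0.49: the indirect benefit is less than the cost.

No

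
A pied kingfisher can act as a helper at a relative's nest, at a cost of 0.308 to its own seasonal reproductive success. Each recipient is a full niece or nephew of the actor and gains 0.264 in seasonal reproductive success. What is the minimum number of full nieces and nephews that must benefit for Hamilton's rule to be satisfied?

5

r to a full niece or nephew = 0.25 (full aunt/uncle↔niece/nephew: two paths of length 3 through the shared grandparent pair: r = 2·(1/2)^3 = 1/4).
Hamilton's rule: n·r·B > C  ⇒  n > C/(r·B) = 0.308/(0.25·0.264) = 4.667.
The smallest integer exceeding 4.667 is 5.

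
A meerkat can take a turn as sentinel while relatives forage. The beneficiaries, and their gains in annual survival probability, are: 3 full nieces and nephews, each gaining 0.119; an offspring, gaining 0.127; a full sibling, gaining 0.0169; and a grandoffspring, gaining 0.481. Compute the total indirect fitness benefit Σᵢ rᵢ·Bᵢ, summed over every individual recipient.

0.28145

r to a full niece or nephew = 0.25 (full aunt/uncle↔niece/nephew: two paths of length 3 through the shared grandparent pair: r = 2·(1/2)^3 = 1/4).
r to an offspring = 0.5 (one parent–offspring link: r = (1/2)^1 = 1/2).
r to a full sibling = 1/2 (full sibs share both parents — two paths of length 2: r = 2·(1/2)^2 = 1/2).
r to a grandoffspring = 0.25 (two parent–offspring links: r = (1/2)^2 = 1/4).
Summing one r·B term per recipient: 3·0.25·0.119 + 1·0.5·0.127 + 1·0.5·0.0169 + 1·0.25·0.481 = 0.28145.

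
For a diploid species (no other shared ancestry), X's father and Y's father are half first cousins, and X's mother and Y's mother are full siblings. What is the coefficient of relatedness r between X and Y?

Relatedness sums over independent paths through distinct common ancestors.
X and Y are related in two ways: half second cousins through their fathers (r = 1/64) and first cousins through their mothers (r = 1/8).
r = 1/64 + 1/8 = 0.140625.

0.140625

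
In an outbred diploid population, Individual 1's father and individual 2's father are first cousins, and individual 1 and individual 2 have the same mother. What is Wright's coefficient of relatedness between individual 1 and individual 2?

Independent pedigree routes through distinct common ancestors add.
Individual 1 and individual 2 are related in two ways: second cousins through their fathers (r = 1/32) and half-sibs through their shared mother (r = 1/4).
r = 1/32 + 1/4 = 0.28125.

0.28125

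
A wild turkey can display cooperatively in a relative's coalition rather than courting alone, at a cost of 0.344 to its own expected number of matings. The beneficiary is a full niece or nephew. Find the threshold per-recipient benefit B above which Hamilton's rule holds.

1.376

r to a full niece or nephew = 0.25 (full aunt/uncle↔niece/nephew: two paths of length 3 through the shared grandparent pair: r = 2·(1/2)^3 = 1/4).
Hamilton's rule with n recipients of equal r: n·r·B > C, so B > C/(n·r) = 0.344/(1·0.25) = 1.376.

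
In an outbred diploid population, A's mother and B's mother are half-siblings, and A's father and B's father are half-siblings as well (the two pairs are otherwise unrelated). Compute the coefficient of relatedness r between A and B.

With two independent routes of shared ancestry, r is the sum of the two contributions.
A and B are related in two ways: half first cousins through their mothers (r = 1/16) and half first cousins through their fathers (r = 1/16).
r = 1/16 + 1/16 = 0.125.

0.125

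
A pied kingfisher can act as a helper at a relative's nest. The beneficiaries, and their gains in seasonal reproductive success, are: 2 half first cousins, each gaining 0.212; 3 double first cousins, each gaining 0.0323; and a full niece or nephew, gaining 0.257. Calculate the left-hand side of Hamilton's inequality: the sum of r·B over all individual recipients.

r to a half first cousin = 0.0625 (half first cousins share one grandparent — one path of length 4: r = (1/2)^4 = 1/16).
r to a double first cousin = 1/4 (double first cousins share both grandparent pairs — four paths of length 4: r = 4·(1/2)^4 = 1/4).
r to a full niece or nephew = 1/4 (full aunt/uncle↔niece/nephew: two paths of length 3 through the shared grandparent pair: r = 2·(1/2)^3 = 1/4).
Summing one r·B term per recipient: 2·0.0625·0.212 + 3·0.25·0.0323 + 1·0.25·0.257 = 0.114975.

0.114975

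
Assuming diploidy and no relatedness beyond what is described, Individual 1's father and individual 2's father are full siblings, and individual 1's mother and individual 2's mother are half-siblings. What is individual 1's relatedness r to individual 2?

0.1875

Wright's path rule: contributions from independent ancestry routes add.
Individual 1 and individual 2 are related in two ways: first cousins through their fathers (r = 1/8) and half first cousins through their mothers (r = 1/16).
r = 1/8 + 1/16 = 0.1875.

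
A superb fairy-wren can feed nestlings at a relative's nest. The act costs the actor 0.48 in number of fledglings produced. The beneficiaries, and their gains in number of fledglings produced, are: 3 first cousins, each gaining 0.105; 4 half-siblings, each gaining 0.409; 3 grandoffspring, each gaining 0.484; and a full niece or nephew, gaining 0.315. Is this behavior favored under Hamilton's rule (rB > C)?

Yes

Hamilton's rule: the trait is favored when the sum of r·B over every recipient exceeds the actor's cost C.
r to a first cousin = 0.125 (first cousins share one grandparent pair — two paths of length 4: r = 2·(1/2)^4 = 1/8).
r to a half-sibling = 1/4 (half-sibs share one parent — one path of length 2: r = (1/2)^2 = 1/4).
r to a grandoffspring = 0.25 (two parent–offspring links: r = (1/2)^2 = 1/4).
r to a full niece or nephew = 1/4 (full aunt/uncle↔niece/nephew: two paths of length 3 through the shared grandparent pair: r = 2·(1/2)^3 = 1/4).
Summing one r·B term per recipient: 3·0.125·0.105 + 4·0.25·0.409 + 3·0.25·0.484 + 1·0.25·0.315 = 0.890125.
0.890125 > 0.48: the indirect benefit exceeds the cost.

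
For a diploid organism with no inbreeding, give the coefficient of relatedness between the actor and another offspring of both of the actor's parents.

0.5

Each parent–offspring link contributes a factor of 1/2, and independent paths through distinct common ancestors add.
Full sibs share both parents — two paths of length 2: r = 2·(1/2)^2 = 1/2.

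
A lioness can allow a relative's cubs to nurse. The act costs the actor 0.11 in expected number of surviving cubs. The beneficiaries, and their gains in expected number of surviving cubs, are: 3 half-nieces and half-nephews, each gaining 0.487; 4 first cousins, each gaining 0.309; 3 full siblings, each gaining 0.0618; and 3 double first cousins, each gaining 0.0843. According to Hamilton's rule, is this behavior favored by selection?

Yes

Hamilton's rule: the trait is favored when the sum of r·B over every recipient exceeds the actor's cost C.
r to a half-niece or half-nephew = 0.125 (half-aunt/uncle↔niece/nephew: one path of length 3: r = (1/2)^3 = 1/8).
r to a first cousin = 1/8 (first cousins share one grandparent pair — two paths of length 4: r = 2·(1/2)^4 = 1/8).
r to a full sibling = 1/2 (full sibs share both parents — two paths of length 2: r = 2·(1/2)^2 = 1/2).
r to a double first cousin = 0.25 (double first cousins share both grandparent pairs — four paths of length 4: r = 4·(1/2)^4 = 1/4).
Summing one r·B term per recipient: 3·0.125·0.487 + 4·0.125·0.309 + 3·0.5·0.0618 + 3·0.25·0.0843 = 0.49305.
0.49305 > 0.11: the indirect benefit exceeds the cost.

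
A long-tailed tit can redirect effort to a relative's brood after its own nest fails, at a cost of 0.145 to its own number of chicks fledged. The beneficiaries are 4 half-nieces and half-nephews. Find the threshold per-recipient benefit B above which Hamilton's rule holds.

r to a half-niece or half-nephew = 0.125 (half-aunt/uncle↔niece/nephew: one path of length 3: r = (1/2)^3 = 1/8).
Hamilton's rule with n recipients of equal r: n·r·B > C, so B > C/(n·r) = 0.145/(4·0.125) = 0.29.

0.29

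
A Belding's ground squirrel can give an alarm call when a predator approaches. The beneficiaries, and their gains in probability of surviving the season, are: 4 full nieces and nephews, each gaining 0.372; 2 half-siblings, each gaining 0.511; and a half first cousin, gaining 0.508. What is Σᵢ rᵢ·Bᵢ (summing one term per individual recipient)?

r to a full niece or nephew = 0.25 (full aunt/uncle↔niece/nephew: two paths of length 3 through the shared grandparent pair: r = 2·(1/2)^3 = 1/4).
r to a half-sibling = 0.25 (half-sibs share one parent — one path of length 2: r = (1/2)^2 = 1/4).
r to a half first cousin = 0.0625 (half first cousins share one grandparent — one path of length 4: r = (1/2)^4 = 1/16).
Summing one r·B term per recipient: 4·0.25·0.372 + 2·0.25·0.511 + 1·0.0625·0.508 = 0.65925.

0.65925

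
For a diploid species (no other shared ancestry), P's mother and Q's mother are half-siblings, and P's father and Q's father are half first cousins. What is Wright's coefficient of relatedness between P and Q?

0.078125

Relatedness sums over independent paths through distinct common ancestors.
P and Q are related in two ways: half first cousins through their mothers (r = 1/16) and half second cousins through their fathers (r = 1/64).
r = 1/16 + 1/64 = 5/64 = 0.078125.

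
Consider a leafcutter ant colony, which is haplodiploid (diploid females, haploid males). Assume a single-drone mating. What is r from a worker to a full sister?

0.75

Haplodiploid full sisters inherit their father's entire haploid genome identically (contributing 1/2) and on average half of their mother's contribution (1/2 · 1/2 = 1/4); r = 1/2 + 1/4 = 3/4.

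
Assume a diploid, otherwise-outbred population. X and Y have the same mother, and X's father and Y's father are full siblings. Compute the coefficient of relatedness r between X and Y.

Wright's path rule: contributions from independent ancestry routes add.
X and Y are related in two ways: half-sibs through their shared mother (r = 1/4) and first cousins through their fathers (r = 1/8).
r = 1/4 + 1/8 = 0.375.

0.375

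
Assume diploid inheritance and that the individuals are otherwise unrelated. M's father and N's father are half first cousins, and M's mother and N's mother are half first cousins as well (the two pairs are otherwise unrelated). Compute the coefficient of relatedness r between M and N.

0.03125

Independent pedigree routes through distinct common ancestors add.
M and N are related in two ways: half second cousins through their fathers (r = 1/64) and half second cousins through their mothers (r = 1/64).
r = 1/64 + 1/64 = 1/32 = 0.03125.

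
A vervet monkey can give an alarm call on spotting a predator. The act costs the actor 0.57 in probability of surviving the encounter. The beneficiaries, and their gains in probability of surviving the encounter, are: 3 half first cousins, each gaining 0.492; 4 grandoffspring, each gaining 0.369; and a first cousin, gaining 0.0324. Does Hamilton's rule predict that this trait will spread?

Hamilton's rule: the trait is favored when the sum of r·B over every recipient exceeds the actor's cost C.
r to a half first cousin = 1/16 (half first cousins share one grandparent — one path of length 4: r = (1/2)^4 = 1/16).
r to a grandoffspring = 1/4 (two parent–offspring links: r = (1/2)^2 = 1/4).
r to a first cousin = 0.125 (first cousins share one grandparent pair — two paths of length 4: r = 2·(1/2)^4 = 1/8).
Summing one r·B term per recipient: 3·0.0625·0.492 + 4·0.25·0.369 + 1·0.125·0.0324 = 0.4653.
0.4653 < 0.57: the indirect benefit is less than the cost.

No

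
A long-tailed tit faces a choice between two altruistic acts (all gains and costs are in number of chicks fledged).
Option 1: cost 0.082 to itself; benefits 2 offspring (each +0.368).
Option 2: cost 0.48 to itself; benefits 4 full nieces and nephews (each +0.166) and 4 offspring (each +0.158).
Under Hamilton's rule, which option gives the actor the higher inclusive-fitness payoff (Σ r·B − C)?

Option 1

Option 1: r to an offspring = 0.5.
Option 1: Σ r·B − C = (2·0.5·0.368) − 0.082 = 0.286.
Option 2: r to a full niece or nephew = 0.25.
Option 2: r to an offspring = 0.5.
Option 2: Σ r·B − C = (4·0.25·0.166 + 4·0.5·0.158) − 0.48 = 0.002.
Option 1 has the higher net inclusive-fitness payoff.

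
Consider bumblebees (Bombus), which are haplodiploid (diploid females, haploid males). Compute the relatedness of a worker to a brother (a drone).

Her haploid brother carries none of their father's genes and a random half of their mother's genome; that half matches the maternal half of her own genome with probability 1/2: r = 1/2 · 1/2 = 1/4.

0.25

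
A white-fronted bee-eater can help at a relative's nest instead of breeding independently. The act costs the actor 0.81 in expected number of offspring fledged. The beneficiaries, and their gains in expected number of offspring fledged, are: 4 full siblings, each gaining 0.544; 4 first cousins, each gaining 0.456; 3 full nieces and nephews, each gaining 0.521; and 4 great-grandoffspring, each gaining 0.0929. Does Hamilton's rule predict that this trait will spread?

Hamilton's rule: the trait is favored when the sum of r·B over every recipient exceeds the actor's cost C.
r to a full sibling = 0.5 (full sibs share both parents — two paths of length 2: r = 2·(1/2)^2 = 1/2).
r to a first cousin = 0.125 (first cousins share one grandparent pair — two paths of length 4: r = 2·(1/2)^4 = 1/8).
r to a full niece or nephew = 0.25 (full aunt/uncle↔niece/nephew: two paths of length 3 through the shared grandparent pair: r = 2·(1/2)^3 = 1/4).
r to a great-grandoffspring = 0.125 (three parent–offspring links: r = (1/2)^3 = 1/8).
Summing one r·B term per recipient: 4·0.5·0.544 + 4·0.125·0.456 + 3·0.25·0.521 + 4·0.125·0.0929 = 1.7532.
1.7532 > 0.81: the indirect benefit exceeds the cost.

Yes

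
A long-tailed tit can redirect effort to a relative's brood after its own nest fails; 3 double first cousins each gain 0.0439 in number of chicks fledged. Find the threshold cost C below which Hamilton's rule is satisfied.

r to a double first cousin = 0.25 (double first cousins share both grandparent pairs — four paths of length 4: r = 4·(1/2)^4 = 1/4).
Hamilton's rule: n·r·B > C, so the trait is favored while C < n·r·B = 3·0.25·0.0439 = 0.032925.

0.032925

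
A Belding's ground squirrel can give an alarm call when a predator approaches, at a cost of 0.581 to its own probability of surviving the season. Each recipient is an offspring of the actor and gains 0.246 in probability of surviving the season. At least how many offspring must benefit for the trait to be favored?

5

r to an offspring = 1/2 (one parent–offspring link: r = (1/2)^1 = 1/2).
Hamilton's rule: n·r·B > C  ⇒  n > C/(r·B) = 0.581/(0.5·0.246) = 4.724.
The smallest integer exceeding 4.724 is 5.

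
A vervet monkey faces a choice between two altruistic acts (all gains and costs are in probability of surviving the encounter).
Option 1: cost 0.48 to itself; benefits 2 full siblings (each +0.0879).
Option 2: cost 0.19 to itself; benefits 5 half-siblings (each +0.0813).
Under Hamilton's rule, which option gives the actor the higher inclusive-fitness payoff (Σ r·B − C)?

Option 1: r to a full sibling = 0.5.
Option 1: Σ r·B − C = (2·0.5·0.0879) − 0.48 = -0.3921.
Option 2: r to a half-sibling = 0.25.
Option 2: Σ r·B − C = (5·0.25·0.0813) − 0.19 = -0.088375.
Option 2 has the higher net inclusive-fitness payoff.

Option 2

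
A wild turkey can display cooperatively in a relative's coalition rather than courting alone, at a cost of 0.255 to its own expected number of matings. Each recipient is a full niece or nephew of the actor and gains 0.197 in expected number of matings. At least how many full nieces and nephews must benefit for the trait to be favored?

6

r to a full niece or nephew = 0.25 (full aunt/uncle↔niece/nephew: two paths of length 3 through the shared grandparent pair: r = 2·(1/2)^3 = 1/4).
Hamilton's rule: n·r·B > C  ⇒  n > C/(r·B) = 0.255/(0.25·0.197) = 5.178.
The smallest integer exceeding 5.178 is 6.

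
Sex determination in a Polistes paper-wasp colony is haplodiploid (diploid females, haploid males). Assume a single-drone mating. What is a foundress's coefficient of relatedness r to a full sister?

Haplodiploid full sisters inherit their father's entire haploid genome identically (contributing 1/2) and on average half of their mother's contribution (1/2 · 1/2 = 1/4); r = 1/2 + 1/4 = 3/4.

0.75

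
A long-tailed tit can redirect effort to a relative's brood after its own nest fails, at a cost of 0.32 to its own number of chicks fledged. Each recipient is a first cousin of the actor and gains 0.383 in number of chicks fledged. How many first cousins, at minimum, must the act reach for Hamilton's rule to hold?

7

r to a first cousin = 0.125 (first cousins share one grandparent pair — two paths of length 4: r = 2·(1/2)^4 = 1/8).
Hamilton's rule: n·r·B > C  ⇒  n > C/(r·B) = 0.32/(0.125·0.383) = 6.684.
The smallest integer exceeding 6.684 is 7.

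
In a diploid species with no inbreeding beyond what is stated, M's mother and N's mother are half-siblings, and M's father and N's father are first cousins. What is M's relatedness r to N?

0.09375

Independent pedigree routes through distinct common ancestors add.
M and N are related in two ways: half first cousins through their mothers (r = 1/16) and second cousins through their fathers (r = 1/32).
r = 1/16 + 1/32 = 0.09375.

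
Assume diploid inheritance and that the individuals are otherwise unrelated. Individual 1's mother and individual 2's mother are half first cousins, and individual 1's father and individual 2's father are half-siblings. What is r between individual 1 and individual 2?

With two independent routes of shared ancestry, r is the sum of the two contributions.
Individual 1 and individual 2 are related in two ways: half second cousins through their mothers (r = 1/64) and half first cousins through their fathers (r = 1/16).
r = 1/64 + 1/16 = 0.078125.

0.078125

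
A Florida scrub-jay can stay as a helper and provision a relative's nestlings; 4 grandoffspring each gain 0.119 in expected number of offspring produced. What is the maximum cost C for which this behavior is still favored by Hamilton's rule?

r to a grandoffspring = 0.25 (two parent–offspring links: r = (1/2)^2 = 1/4).
Hamilton's rule: n·r·B > C, so the trait is favored while C < n·r·B = 4·0.25·0.119 = 0.119.

0.119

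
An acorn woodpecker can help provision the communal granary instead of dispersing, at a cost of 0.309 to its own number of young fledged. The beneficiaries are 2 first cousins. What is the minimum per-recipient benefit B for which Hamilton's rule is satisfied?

1.236

r to a first cousin = 0.125 (first cousins share one grandparent pair — two paths of length 4: r = 2·(1/2)^4 = 1/8).
Hamilton's rule with n recipients of equal r: n·r·B > C, so B > C/(n·r) = 0.309/(2·0.125) = 1.236.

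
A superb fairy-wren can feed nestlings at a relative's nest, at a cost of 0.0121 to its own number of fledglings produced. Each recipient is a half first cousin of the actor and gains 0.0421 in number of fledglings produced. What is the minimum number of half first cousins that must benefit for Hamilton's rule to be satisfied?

r to a half first cousin = 1/16 (half first cousins share one grandparent — one path of length 4: r = (1/2)^4 = 1/16).
Hamilton's rule: n·r·B > C  ⇒  n > C/(r·B) = 0.0121/(0.0625·0.0421) = 4.599.
The smallest integer exceeding 4.599 is 5.

5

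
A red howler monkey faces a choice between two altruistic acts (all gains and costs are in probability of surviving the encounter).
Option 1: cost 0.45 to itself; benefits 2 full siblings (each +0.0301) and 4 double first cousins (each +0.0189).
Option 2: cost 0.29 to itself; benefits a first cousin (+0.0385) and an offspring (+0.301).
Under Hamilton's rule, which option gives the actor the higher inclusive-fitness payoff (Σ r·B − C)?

Option 1: r to a full sibling = 0.5.
Option 1: r to a double first cousin = 0.25.
Option 1: Σ r·B − C = (2·0.5·0.0301 + 4·0.25·0.0189) − 0.45 = -0.401.
Option 2: r to a first cousin = 0.125.
Option 2: r to an offspring = 0.5.
Option 2: Σ r·B − C = (1·0.125·0.0385 + 1·0.5·0.301) − 0.29 = -0.1346875.
Option 2 has the higher net inclusive-fitness payoff.

Option 2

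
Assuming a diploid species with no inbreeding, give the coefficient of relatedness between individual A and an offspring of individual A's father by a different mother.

0.25

Each parent–offspring link contributes a factor of 1/2, and independent paths through distinct common ancestors add.
Half-sibs share one parent — one path of length 2: r = (1/2)^2 = 1/4.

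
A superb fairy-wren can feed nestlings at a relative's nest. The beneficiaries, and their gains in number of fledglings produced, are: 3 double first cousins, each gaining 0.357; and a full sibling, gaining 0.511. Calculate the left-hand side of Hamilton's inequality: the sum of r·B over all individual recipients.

r to a double first cousin = 0.25 (double first cousins share both grandparent pairs — four paths of length 4: r = 4·(1/2)^4 = 1/4).
r to a full sibling = 0.5 (full sibs share both parents — two paths of length 2: r = 2·(1/2)^2 = 1/2).
Summing one r·B term per recipient: 3·0.25·0.357 + 1·0.5·0.511 = 0.52325.

0.52325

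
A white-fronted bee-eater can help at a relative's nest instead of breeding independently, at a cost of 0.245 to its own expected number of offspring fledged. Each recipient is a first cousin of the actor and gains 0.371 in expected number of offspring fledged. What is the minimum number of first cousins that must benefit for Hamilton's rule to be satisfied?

r to a first cousin = 1/8 (first cousins share one grandparent pair — two paths of length 4: r = 2·(1/2)^4 = 1/8).
Hamilton's rule: n·r·B > C  ⇒  n > C/(r·B) = 0.245/(0.125·0.371) = 5.283.
The smallest integer exceeding 5.283 is 6.

6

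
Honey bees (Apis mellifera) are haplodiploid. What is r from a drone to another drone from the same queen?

0.5

Haploid brothers each carry a random half of the queen's diploid genome, so on average they share half: r = 1/2.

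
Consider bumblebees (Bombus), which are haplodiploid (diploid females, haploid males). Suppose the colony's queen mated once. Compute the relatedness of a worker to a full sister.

0.75

Haplodiploid full sisters inherit their father's entire haploid genome identically (contributing 1/2) and on average half of their mother's contribution (1/2 · 1/2 = 1/4); r = 1/2 + 1/4 = 3/4.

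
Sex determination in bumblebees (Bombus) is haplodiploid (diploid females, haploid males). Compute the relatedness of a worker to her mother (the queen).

One meiotic link between diploid queen and diploid daughter: r = 1/2.

0.5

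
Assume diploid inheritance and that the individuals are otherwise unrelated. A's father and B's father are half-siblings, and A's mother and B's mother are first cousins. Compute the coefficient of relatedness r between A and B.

Wright's path rule: contributions from independent ancestry routes add.
A and B are related in two ways: half first cousins through their fathers (r = 1/16) and second cousins through their mothers (r = 1/32).
r = 1/16 + 1/32 = 0.09375.

0.09375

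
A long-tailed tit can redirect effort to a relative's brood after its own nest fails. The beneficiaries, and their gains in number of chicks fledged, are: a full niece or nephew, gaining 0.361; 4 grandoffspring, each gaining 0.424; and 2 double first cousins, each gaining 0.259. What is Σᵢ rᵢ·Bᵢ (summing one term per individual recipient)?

0.64375

r to a full niece or nephew = 0.25 (full aunt/uncle↔niece/nephew: two paths of length 3 through the shared grandparent pair: r = 2·(1/2)^3 = 1/4).
r to a grandoffspring = 0.25 (two parent–offspring links: r = (1/2)^2 = 1/4).
r to a double first cousin = 0.25 (double first cousins share both grandparent pairs — four paths of length 4: r = 4·(1/2)^4 = 1/4).
Summing one r·B term per recipient: 1·0.25·0.361 + 4·0.25·0.424 + 2·0.25·0.259 = 0.64375.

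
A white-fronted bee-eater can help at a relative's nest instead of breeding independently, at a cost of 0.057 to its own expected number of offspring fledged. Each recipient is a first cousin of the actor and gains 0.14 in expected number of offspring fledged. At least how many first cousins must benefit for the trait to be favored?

4

r to a first cousin = 1/8 (first cousins share one grandparent pair — two paths of length 4: r = 2·(1/2)^4 = 1/8).
Hamilton's rule: n·r·B > C  ⇒  n > C/(r·B) = 0.057/(0.125·0.14) = 3.257.
The smallest integer exceeding 3.257 is 4.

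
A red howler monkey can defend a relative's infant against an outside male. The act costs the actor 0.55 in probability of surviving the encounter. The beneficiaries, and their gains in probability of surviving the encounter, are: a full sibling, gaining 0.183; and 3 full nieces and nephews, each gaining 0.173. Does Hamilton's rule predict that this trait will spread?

No

Hamilton's rule: the trait is favored when the sum of r·B over every recipient exceeds the actor's cost C.
r to a full sibling = 0.5 (full sibs share both parents — two paths of length 2: r = 2·(1/2)^2 = 1/2).
r to a full niece or nephew = 0.25 (full aunt/uncle↔niece/nephew: two paths of length 3 through the shared grandparent pair: r = 2·(1/2)^3 = 1/4).
Summing one r·B term per recipient: 1·0.5·0.183 + 3·0.25·0.173 = 0.22125.
0.22125 < 0.55: the indirect benefit is less than the cost.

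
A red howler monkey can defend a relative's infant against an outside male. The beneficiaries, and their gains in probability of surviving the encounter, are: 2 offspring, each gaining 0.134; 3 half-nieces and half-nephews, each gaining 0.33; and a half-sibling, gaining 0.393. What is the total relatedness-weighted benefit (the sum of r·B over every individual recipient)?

0.356

r to an offspring = 1/2 (one parent–offspring link: r = (1/2)^1 = 1/2).
r to a half-niece or half-nephew = 0.125 (half-aunt/uncle↔niece/nephew: one path of length 3: r = (1/2)^3 = 1/8).
r to a half-sibling = 1/4 (half-sibs share one parent — one path of length 2: r = (1/2)^2 = 1/4).
Summing one r·B term per recipient: 2·0.5·0.134 + 3·0.125·0.33 + 1·0.25·0.393 = 0.356.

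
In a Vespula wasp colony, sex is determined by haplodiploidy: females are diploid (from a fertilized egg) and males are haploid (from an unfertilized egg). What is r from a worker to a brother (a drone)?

Her haploid brother carries none of their father's genes and a random half of their mother's genome; that half matches the maternal half of her own genome with probability 1/2: r = 1/2 · 1/2 = 1/4.

0.25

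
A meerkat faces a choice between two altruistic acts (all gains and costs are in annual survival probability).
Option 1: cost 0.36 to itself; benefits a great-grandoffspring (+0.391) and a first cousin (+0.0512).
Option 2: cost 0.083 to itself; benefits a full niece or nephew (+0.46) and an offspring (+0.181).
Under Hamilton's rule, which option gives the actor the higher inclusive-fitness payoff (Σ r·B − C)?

Option 2

Option 1: r to a great-grandoffspring = 0.125.
Option 1: r to a first cousin = 0.125.
Option 1: Σ r·B − C = (1·0.125·0.391 + 1·0.125·0.0512) − 0.36 = -0.304725.
Option 2: r to a full niece or nephew = 0.25.
Option 2: r to an offspring = 0.5.
Option 2: Σ r·B − C = (1·0.25·0.46 + 1·0.5·0.181) − 0.083 = 0.1225.
Option 2 has the higher net inclusive-fitness payoff.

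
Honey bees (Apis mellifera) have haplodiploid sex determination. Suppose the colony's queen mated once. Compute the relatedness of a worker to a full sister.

0.75

Haplodiploid full sisters inherit their father's entire haploid genome identically (contributing 1/2) and on average half of their mother's contribution (1/2 · 1/2 = 1/4); r = 1/2 + 1/4 = 3/4.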